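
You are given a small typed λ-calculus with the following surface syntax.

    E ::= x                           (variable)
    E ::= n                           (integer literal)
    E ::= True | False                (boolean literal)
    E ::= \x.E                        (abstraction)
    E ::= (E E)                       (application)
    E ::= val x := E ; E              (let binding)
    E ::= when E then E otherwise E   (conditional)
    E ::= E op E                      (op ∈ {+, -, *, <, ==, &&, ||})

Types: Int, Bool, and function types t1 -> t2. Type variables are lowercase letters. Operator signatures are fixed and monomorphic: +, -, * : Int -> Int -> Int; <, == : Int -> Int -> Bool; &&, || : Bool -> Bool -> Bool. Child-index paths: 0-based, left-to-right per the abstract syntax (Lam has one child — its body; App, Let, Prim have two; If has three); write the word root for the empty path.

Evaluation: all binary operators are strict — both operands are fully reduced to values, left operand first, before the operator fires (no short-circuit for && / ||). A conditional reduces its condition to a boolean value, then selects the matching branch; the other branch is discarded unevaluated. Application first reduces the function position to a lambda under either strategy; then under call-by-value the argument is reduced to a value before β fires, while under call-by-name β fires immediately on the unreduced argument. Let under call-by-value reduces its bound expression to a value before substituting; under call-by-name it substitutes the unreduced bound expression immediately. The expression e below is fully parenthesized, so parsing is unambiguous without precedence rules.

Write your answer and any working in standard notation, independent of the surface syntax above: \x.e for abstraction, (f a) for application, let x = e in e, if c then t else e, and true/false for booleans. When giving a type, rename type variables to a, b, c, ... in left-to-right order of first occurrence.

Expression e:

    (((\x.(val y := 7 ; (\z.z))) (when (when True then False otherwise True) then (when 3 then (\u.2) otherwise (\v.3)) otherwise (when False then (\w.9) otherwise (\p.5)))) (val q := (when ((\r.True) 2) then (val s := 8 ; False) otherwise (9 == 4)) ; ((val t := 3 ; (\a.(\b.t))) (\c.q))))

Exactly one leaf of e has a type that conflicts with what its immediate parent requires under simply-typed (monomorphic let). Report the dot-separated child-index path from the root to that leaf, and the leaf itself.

Trace:
let y : Int
z : b
\z._ : b -> b
\x._ : a -> b -> b
  unify Bool ~ Bool
  unify Bool ~ Bool
  unify Bool ~ Bool
  unify Int ~ Bool
  FAIL: mismatch Int ~ Bool

Answer: 0.1.1.0 : 3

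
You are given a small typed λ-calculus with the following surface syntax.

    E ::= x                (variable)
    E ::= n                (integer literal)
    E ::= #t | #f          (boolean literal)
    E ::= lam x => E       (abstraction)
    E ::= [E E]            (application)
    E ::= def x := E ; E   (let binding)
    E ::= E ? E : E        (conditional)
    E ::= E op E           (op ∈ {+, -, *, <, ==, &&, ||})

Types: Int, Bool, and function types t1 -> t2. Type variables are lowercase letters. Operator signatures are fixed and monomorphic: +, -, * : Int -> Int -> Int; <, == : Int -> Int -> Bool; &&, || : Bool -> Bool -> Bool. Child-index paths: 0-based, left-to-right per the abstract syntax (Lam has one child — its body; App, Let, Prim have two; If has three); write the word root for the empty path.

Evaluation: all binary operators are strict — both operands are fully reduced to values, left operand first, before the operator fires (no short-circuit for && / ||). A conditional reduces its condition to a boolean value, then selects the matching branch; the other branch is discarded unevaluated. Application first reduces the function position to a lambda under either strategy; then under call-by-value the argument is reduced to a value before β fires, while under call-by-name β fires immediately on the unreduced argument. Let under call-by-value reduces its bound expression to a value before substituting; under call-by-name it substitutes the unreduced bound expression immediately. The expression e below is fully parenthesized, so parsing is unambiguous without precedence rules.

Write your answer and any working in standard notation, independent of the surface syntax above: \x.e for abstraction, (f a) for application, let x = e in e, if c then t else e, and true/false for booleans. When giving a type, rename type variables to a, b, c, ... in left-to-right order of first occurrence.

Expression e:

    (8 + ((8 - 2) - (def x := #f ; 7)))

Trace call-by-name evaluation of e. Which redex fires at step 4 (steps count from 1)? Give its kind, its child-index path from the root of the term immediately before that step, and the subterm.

Answer: delta at root : (8 + -1)

Working:
step 0: (8 + ((8 - 2) - (let x = false in 7)))
step 1: [delta@1.0] (8 + (6 - (let x = false in 7)))
step 2: [let@1.1] (8 + (6 - 7))
step 3: [delta@1] (8 + -1)
step 4: [delta@root] 7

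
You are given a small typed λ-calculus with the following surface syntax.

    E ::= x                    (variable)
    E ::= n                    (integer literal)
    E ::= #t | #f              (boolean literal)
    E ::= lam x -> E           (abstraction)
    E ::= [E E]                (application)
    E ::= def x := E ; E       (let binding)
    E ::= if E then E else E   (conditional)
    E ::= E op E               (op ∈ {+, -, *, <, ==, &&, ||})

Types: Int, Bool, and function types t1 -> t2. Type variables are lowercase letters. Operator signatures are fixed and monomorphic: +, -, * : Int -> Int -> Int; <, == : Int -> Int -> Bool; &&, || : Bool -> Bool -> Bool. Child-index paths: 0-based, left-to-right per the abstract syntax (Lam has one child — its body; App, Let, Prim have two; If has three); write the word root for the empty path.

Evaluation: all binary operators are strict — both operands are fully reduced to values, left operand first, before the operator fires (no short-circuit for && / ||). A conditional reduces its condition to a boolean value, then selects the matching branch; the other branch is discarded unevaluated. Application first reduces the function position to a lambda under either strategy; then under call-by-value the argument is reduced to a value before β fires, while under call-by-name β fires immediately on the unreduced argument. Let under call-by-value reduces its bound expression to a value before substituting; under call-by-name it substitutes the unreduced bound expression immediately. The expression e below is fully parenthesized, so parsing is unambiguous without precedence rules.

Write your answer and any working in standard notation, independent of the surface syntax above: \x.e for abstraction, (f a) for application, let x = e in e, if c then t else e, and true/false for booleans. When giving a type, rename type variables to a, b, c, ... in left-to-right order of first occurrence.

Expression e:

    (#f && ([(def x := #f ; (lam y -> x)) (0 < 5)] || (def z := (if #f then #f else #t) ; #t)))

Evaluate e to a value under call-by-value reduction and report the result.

Trace:
step 0: (false && (((let x = false in (\y.x)) (0 < 5)) || (let z = (if false then false else true) in true)))
step 1: [let@1.0.0] (false && (((\y.false) (0 < 5)) || (let z = (if false then false else true) in true)))
step 2: [delta@1.0.1] (false && (((\y.false) true) || (let z = (if false then false else true) in true)))
step 3: [beta@1.0] (false && (false || (let z = (if false then false else true) in true)))
step 4: [if@1.1.0] (false && (false || (let z = true in true)))
step 5: [let@1.1] (false && (false || true))
step 6: [delta@1] (false && true)
step 7: [delta@root] false

Answer: false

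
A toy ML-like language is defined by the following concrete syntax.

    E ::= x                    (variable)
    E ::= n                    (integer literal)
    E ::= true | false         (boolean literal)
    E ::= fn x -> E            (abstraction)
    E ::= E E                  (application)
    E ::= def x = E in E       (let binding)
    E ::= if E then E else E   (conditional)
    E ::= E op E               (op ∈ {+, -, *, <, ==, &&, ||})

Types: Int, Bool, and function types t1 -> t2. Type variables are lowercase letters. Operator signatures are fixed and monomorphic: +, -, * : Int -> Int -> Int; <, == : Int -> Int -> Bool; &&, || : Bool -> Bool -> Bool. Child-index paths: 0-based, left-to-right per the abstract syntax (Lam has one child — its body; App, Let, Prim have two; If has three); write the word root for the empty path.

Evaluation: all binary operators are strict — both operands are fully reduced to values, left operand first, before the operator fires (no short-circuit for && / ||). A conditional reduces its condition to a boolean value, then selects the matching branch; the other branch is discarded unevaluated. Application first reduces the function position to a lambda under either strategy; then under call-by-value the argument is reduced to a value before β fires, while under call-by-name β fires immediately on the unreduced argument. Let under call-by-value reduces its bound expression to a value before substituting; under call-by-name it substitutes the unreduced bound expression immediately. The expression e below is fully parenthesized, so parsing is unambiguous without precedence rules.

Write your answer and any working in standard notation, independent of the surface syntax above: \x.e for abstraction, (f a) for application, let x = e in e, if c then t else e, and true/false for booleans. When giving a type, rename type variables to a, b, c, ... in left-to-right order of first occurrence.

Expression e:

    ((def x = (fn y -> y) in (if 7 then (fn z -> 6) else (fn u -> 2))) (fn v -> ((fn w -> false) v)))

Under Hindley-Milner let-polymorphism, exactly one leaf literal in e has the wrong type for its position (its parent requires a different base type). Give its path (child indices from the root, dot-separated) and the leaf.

Answer: 0.1.0 : 7

Working:
y : a
\y._ : a -> a
let x : forall. a -> a
  unify Int ~ Bool
  FAIL: mismatch Int ~ Bool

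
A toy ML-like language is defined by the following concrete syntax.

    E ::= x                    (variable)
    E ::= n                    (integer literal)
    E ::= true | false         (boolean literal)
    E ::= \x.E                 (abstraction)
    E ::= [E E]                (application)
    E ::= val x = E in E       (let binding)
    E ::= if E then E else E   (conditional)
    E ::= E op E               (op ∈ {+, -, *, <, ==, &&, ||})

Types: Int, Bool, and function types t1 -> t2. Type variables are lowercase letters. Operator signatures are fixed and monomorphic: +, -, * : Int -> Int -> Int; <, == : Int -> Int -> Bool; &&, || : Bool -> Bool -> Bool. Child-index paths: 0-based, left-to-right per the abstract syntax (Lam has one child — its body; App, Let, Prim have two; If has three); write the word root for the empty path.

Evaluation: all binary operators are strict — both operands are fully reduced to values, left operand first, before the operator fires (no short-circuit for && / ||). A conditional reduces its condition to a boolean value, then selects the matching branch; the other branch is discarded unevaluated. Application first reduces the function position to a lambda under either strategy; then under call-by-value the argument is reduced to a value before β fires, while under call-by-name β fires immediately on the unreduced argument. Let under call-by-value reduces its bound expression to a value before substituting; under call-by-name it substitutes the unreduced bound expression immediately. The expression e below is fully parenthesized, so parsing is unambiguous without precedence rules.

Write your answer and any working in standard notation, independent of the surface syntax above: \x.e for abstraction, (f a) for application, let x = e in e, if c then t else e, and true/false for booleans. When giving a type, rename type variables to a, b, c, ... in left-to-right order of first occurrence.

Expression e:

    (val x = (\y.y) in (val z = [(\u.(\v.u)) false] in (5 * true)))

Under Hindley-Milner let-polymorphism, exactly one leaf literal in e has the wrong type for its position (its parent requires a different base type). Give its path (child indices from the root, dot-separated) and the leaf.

Working:
y : a
\y._ : a -> a
let x : forall. a -> a
u : b
\v._ : c -> b
\u._ : b -> c -> b
  unify b -> c -> b ~ Bool -> d
  unify b ~ Bool
  unify c -> Bool ~ d
_ _ : c -> Bool
let z : forall. c -> Bool
  unify Int ~ Int
  unify Bool ~ Int
  FAIL: mismatch Bool ~ Int

Answer: 1.1.1 : true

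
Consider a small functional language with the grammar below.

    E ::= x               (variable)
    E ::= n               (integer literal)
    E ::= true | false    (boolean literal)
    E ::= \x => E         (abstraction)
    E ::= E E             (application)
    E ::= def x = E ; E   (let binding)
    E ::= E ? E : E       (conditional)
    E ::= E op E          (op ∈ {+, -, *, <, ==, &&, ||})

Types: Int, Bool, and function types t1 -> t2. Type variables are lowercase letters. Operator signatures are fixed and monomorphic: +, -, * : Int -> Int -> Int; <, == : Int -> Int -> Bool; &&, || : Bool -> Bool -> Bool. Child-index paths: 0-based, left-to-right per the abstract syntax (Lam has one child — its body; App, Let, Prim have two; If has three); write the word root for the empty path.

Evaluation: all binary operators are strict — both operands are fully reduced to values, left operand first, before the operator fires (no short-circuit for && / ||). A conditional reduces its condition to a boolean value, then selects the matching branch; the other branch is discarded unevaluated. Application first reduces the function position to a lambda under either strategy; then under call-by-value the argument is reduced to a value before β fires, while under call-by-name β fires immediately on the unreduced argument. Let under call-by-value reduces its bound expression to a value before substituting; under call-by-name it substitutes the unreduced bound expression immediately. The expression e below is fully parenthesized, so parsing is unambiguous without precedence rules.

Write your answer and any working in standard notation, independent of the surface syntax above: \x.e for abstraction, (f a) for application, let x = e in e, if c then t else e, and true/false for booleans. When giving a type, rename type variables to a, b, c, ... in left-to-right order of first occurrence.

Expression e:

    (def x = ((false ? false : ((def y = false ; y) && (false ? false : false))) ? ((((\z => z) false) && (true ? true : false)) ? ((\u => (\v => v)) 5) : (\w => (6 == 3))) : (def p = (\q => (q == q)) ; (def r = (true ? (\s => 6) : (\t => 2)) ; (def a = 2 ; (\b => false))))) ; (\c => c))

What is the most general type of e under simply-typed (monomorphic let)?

Answer: a -> a

Derivation:
  unify Bool ~ Bool
let y : Bool
y : Bool
  unify Bool ~ Bool
  unify Bool ~ Bool
  unify Bool ~ Bool
  unify Bool ~ Bool
  unify Bool ~ Bool
  unify Bool ~ Bool
z : a
\z._ : a -> a
  unify a -> a ~ Bool -> b
  unify a ~ Bool
  unify Bool ~ b
_ _ : Bool
  unify Bool ~ Bool
  unify Bool ~ Bool
  unify Bool ~ Bool
  unify Bool ~ Bool
  unify Bool ~ Bool
v : d
\v._ : d -> d
\u._ : c -> d -> d
  unify c -> d -> d ~ Int -> e
  unify c ~ Int
  unify d -> d ~ e
_ _ : d -> d
  unify Int ~ Int
  unify Int ~ Int
\w._ : f -> Bool
  unify d -> d ~ f -> Bool
  unify d ~ f
  unify f ~ Bool
q : g
  unify g ~ Int
q : Int
  unify Int ~ Int
\q._ : Int -> Bool
let p : Int -> Bool
  unify Bool ~ Bool
\s._ : h -> Int
\t._ : i -> Int
  unify h -> Int ~ i -> Int
  unify h ~ i
  unify Int ~ Int
let r : i -> Int
let a : Int
\b._ : j -> Bool
  unify Bool -> Bool ~ j -> Bool
  unify Bool ~ j
  unify Bool ~ Bool
let x : Bool -> Bool
c : k
\c._ : k -> k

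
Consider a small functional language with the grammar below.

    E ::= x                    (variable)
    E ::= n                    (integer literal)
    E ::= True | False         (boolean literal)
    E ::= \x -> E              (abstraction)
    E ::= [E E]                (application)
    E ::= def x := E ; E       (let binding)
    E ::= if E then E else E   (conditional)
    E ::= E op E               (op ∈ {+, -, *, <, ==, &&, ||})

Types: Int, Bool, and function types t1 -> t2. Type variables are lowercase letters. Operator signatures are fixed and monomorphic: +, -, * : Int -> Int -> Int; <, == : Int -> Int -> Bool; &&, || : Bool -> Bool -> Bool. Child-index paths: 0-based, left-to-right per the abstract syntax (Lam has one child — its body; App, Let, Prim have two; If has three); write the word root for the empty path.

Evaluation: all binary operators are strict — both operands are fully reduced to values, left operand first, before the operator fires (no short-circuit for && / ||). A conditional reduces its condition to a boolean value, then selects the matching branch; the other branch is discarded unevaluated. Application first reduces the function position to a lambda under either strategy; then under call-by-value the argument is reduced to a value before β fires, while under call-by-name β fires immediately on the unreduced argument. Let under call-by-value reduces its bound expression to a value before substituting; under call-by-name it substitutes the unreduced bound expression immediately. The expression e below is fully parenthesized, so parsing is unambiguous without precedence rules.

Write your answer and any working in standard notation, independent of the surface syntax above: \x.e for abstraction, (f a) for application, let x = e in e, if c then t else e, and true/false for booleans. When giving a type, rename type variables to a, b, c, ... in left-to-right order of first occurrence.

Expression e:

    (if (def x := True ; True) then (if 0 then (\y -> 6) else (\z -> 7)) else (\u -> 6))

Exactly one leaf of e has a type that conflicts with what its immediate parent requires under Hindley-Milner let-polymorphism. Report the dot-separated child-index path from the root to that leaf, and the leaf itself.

Answer: 1.0 : 0

Trace:
let x : Bool
  unify Bool ~ Bool
  unify Int ~ Bool
  FAIL: mismatch Int ~ Bool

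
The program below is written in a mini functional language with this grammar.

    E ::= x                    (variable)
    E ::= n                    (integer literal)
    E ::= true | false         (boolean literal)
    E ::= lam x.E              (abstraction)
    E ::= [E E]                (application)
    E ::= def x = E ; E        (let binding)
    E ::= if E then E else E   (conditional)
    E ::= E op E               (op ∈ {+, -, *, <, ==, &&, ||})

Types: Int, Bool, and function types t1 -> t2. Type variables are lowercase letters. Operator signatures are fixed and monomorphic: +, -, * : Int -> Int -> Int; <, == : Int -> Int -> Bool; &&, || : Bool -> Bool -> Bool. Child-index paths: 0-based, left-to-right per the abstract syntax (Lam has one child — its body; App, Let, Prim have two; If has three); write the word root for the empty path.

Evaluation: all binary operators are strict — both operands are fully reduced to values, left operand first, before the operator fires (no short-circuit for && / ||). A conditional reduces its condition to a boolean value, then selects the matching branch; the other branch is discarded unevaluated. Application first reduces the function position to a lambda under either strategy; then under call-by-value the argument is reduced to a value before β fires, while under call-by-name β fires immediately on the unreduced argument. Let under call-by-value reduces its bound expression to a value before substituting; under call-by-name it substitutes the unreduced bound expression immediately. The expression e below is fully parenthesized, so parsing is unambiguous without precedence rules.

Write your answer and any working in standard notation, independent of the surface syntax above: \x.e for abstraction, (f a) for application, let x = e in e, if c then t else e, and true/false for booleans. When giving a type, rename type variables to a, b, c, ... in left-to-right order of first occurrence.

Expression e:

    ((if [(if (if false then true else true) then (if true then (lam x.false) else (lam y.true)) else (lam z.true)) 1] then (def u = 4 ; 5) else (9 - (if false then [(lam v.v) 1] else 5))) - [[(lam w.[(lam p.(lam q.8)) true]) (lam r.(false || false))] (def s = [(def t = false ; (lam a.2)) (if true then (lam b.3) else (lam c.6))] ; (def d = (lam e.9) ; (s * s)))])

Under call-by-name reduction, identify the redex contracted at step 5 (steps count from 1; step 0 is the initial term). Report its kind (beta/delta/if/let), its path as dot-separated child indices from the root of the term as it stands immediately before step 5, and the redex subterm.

Answer: if at 0 : (if false then (let u = 4 in 5) else (9 - (if false then ((\v.v) 1) else 5)))

Working:
step 0: ((if ((if (if false then true else true) then (if true then (\x.false) else (\y.true)) else (\z.true)) 1) then (let u = 4 in 5) else (9 - (if false then ((\v.v) 1) else 5))) - (((\w.((\p.(\q.8)) true)) (\r.(false || false))) (let s = ((let t = false in (\a.2)) (if true then (\b.3) else (\c.6))) in (let d = (\e.9) in (s * s)))))
step 1: [if@0.0.0.0] ((if ((if true then (if true then (\x.false) else (\y.true)) else (\z.true)) 1) then (let u = 4 in 5) else (9 - (if false then ((\v.v) 1) else 5))) - (((\w.((\p.(\q.8)) true)) (\r.(false || false))) (let s = ((let t = false in (\a.2)) (if true then (\b.3) else (\c.6))) in (let d = (\e.9) in (s * s)))))
step 2: [if@0.0.0] ((if ((if true then (\x.false) else (\y.true)) 1) then (let u = 4 in 5) else (9 - (if false then ((\v.v) 1) else 5))) - (((\w.((\p.(\q.8)) true)) (\r.(false || false))) (let s = ((let t = false in (\a.2)) (if true then (\b.3) else (\c.6))) in (let d = (\e.9) in (s * s)))))
step 3: [if@0.0.0] ((if ((\x.false) 1) then (let u = 4 in 5) else (9 - (if false then ((\v.v) 1) else 5))) - (((\w.((\p.(\q.8)) true)) (\r.(false || false))) (let s = ((let t = false in (\a.2)) (if true then (\b.3) else (\c.6))) in (let d = (\e.9) in (s * s)))))
step 4: [beta@0.0] ((if false then (let u = 4 in 5) else (9 - (if false then ((\v.v) 1) else 5))) - (((\w.((\p.(\q.8)) true)) (\r.(false || false))) (let s = ((let t = false in (\a.2)) (if true then (\b.3) else (\c.6))) in (let d = (\e.9) in (s * s)))))
step 5: [if@0] ((9 - (if false then ((\v.v) 1) else 5)) - (((\w.((\p.(\q.8)) true)) (\r.(false || false))) (let s = ((let t = false in (\a.2)) (if true then (\b.3) else (\c.6))) in (let d = (\e.9) in (s * s)))))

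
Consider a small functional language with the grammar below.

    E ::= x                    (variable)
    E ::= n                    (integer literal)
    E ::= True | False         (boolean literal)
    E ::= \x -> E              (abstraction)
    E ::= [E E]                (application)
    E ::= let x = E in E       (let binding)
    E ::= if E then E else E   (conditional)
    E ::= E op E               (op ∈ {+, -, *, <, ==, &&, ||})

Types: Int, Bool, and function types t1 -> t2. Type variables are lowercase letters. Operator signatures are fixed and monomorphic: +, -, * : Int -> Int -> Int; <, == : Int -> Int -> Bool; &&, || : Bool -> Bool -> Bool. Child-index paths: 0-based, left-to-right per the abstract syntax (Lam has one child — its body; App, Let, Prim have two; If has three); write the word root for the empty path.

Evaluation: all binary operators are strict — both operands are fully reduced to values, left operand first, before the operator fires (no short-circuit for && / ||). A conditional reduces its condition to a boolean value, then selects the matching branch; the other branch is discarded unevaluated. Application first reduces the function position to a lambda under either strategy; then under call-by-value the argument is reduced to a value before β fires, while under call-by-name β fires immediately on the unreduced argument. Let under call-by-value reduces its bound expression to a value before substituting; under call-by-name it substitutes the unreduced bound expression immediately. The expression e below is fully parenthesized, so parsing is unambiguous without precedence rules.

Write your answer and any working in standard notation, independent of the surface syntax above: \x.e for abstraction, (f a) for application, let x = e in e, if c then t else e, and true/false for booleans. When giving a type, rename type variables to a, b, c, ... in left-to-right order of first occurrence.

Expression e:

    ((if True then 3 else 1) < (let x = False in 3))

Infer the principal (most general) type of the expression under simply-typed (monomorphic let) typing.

Derivation:
  unify Bool ~ Bool
  unify Int ~ Int
  unify Int ~ Int
let x : Bool
  unify Int ~ Int

Answer: Bool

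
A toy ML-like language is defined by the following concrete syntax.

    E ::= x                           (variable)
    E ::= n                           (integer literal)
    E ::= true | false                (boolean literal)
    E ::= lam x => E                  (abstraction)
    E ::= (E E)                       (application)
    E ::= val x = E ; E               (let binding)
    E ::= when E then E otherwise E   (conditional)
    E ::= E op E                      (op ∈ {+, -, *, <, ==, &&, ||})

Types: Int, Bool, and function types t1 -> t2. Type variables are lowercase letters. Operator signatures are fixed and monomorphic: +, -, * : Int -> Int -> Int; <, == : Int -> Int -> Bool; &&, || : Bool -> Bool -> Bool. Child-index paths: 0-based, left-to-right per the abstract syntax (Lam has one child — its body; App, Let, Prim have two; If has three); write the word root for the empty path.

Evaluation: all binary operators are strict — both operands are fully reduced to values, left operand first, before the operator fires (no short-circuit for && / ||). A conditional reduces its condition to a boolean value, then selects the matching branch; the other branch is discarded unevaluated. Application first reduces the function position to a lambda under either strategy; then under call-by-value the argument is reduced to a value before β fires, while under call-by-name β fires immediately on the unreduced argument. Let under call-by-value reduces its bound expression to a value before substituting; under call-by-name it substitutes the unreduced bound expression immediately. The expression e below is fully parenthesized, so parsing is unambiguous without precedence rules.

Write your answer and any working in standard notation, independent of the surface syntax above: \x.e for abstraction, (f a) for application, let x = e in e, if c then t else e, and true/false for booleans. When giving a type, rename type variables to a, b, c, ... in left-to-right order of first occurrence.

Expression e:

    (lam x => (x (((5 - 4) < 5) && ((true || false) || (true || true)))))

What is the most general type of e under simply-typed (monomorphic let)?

Answer: (Bool -> a) -> a

Trace:
x : a
  unify Int ~ Int
  unify Int ~ Int
  unify Int ~ Int
  unify Int ~ Int
  unify Bool ~ Bool
  unify Bool ~ Bool
  unify Bool ~ Bool
  unify Bool ~ Bool
  unify Bool ~ Bool
  unify Bool ~ Bool
  unify Bool ~ Bool
  unify Bool ~ Bool
  unify a ~ Bool -> b
_ _ : b
\x._ : (Bool -> b) -> b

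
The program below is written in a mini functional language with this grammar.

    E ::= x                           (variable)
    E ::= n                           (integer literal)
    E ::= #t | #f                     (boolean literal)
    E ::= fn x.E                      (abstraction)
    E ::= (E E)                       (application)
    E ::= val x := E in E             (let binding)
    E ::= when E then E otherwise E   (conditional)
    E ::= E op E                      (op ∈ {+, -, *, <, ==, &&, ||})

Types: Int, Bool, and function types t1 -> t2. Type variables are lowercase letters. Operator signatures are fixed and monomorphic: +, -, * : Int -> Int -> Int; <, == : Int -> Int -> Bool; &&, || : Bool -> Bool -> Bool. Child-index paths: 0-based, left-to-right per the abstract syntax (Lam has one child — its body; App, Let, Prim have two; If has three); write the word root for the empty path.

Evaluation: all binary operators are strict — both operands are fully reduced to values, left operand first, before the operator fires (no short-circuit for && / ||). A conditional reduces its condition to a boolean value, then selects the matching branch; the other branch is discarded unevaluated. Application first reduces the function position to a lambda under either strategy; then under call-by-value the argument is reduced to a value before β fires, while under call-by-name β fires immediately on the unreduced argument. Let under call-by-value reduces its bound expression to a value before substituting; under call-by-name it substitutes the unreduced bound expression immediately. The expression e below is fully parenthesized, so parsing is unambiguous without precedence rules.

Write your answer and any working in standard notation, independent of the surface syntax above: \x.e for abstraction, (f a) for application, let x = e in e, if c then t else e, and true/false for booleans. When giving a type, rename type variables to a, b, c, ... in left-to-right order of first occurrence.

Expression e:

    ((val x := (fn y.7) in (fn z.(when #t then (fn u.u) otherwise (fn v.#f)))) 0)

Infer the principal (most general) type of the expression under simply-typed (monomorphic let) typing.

Answer: Bool -> Bool

Derivation:
\y._ : a -> Int
let x : a -> Int
  unify Bool ~ Bool
u : c
\u._ : c -> c
\v._ : d -> Bool
  unify c -> c ~ d -> Bool
  unify c ~ d
  unify d ~ Bool
\z._ : b -> Bool -> Bool
  unify b -> Bool -> Bool ~ Int -> e
  unify b ~ Int
  unify Bool -> Bool ~ e
_ _ : Bool -> Bool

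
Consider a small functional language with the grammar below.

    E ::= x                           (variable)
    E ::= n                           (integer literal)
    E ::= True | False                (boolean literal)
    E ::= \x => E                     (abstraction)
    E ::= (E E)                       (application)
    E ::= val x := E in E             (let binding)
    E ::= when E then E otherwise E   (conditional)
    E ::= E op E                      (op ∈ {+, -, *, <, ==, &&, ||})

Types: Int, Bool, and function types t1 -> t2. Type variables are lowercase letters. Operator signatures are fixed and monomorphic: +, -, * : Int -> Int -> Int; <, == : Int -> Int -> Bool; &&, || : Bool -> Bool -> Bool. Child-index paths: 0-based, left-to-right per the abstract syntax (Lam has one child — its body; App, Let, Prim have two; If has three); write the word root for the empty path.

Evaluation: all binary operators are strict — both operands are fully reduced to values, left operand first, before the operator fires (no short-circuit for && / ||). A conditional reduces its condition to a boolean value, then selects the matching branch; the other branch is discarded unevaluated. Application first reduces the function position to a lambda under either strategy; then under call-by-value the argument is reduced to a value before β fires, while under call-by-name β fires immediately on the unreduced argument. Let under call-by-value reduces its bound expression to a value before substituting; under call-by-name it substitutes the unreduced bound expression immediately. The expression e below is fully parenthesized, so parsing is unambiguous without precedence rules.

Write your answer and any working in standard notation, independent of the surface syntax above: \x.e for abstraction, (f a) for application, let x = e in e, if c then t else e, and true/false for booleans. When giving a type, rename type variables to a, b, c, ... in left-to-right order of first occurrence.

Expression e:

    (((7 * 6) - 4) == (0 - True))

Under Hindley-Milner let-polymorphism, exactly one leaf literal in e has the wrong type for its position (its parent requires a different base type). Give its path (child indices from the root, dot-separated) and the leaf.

Answer: 1.1 : true

Trace:
  unify Int ~ Int
  unify Int ~ Int
  unify Int ~ Int
  unify Int ~ Int
  unify Int ~ Int
  unify Int ~ Int
  unify Bool ~ Int
  FAIL: mismatch Bool ~ Int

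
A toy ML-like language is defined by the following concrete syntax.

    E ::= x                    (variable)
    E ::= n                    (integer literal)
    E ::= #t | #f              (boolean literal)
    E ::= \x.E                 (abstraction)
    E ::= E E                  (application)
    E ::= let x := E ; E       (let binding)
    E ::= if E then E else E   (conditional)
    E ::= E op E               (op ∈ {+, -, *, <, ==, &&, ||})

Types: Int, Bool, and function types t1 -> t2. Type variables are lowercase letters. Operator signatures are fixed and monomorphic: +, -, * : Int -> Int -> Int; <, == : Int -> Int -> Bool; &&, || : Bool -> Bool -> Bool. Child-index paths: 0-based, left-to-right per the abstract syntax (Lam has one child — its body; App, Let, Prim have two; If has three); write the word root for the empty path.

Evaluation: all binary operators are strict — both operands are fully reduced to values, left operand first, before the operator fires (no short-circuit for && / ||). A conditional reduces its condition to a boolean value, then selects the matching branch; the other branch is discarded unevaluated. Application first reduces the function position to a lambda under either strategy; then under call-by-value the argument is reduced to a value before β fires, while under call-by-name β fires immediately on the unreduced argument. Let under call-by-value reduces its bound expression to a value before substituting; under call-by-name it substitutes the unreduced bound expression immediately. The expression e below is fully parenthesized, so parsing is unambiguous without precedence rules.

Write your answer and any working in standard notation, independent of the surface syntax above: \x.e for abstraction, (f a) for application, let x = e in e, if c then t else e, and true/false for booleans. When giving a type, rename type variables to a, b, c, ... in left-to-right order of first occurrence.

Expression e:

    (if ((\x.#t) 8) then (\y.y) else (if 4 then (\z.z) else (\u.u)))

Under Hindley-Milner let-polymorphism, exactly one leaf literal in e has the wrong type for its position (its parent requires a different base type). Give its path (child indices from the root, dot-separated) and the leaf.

Trace:
\x._ : a -> Bool
  unify a -> Bool ~ Int -> b
  unify a ~ Int
  unify Bool ~ b
_ _ : Bool
  unify Bool ~ Bool
y : c
\y._ : c -> c
  unify Int ~ Bool
  FAIL: mismatch Int ~ Bool

Answer: 2.0 : 4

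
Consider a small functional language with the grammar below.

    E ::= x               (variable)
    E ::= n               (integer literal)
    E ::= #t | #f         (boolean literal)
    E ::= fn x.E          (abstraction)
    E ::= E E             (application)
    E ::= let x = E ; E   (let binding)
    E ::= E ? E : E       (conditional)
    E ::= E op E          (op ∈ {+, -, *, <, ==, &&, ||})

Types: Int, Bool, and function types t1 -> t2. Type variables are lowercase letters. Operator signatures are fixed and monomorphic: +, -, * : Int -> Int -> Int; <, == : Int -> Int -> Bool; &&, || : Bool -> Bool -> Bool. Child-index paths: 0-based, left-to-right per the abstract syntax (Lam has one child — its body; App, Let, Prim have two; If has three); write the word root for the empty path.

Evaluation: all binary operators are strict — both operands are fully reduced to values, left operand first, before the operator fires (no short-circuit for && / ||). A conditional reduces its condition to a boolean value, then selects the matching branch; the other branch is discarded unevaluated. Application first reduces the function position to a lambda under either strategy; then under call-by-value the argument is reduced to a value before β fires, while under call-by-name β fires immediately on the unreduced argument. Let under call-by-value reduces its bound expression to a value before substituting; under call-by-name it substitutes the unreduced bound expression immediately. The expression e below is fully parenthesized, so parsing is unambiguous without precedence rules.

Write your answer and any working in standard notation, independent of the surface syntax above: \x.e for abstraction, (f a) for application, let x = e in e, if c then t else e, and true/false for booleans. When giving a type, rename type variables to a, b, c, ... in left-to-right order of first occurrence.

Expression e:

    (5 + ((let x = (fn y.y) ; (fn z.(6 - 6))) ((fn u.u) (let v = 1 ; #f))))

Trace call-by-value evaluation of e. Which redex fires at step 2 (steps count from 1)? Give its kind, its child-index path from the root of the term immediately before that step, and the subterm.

Answer: let at 1.1.1 : (let v = 1 in false)

Trace:
step 0: (5 + ((let x = (\y.y) in (\z.(6 - 6))) ((\u.u) (let v = 1 in false))))
step 1: [let@1.0] (5 + ((\z.(6 - 6)) ((\u.u) (let v = 1 in false))))
step 2: [let@1.1.1] (5 + ((\z.(6 - 6)) ((\u.u) false)))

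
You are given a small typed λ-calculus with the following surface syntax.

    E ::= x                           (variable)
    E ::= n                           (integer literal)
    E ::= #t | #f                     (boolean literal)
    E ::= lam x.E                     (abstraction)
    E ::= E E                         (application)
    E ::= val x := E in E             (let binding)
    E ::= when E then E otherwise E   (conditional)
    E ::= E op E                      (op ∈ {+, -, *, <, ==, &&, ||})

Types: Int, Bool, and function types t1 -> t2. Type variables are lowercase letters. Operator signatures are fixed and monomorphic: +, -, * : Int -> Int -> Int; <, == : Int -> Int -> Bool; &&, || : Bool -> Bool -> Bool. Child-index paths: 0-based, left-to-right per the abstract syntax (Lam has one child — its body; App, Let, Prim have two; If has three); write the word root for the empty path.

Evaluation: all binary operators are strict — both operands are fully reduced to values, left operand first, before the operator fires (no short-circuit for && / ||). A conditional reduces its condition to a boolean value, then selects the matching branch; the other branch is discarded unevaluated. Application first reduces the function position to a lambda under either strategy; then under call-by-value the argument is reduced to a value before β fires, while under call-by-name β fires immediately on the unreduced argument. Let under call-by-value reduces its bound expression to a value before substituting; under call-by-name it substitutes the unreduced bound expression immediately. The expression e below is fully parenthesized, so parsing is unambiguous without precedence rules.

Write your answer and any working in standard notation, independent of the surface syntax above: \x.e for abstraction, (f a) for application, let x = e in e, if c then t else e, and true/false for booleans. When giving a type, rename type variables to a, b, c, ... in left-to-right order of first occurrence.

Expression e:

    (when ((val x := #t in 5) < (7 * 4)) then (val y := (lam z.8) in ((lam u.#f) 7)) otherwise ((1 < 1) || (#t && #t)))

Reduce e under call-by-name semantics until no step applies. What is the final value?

Derivation:
step 0: (if ((let x = true in 5) < (7 * 4)) then (let y = (\z.8) in ((\u.false) 7)) else ((1 < 1) || (true && true)))
step 1: [let@0.0] (if (5 < (7 * 4)) then (let y = (\z.8) in ((\u.false) 7)) else ((1 < 1) || (true && true)))
step 2: [delta@0.1] (if (5 < 28) then (let y = (\z.8) in ((\u.false) 7)) else ((1 < 1) || (true && true)))
step 3: [delta@0] (if true then (let y = (\z.8) in ((\u.false) 7)) else ((1 < 1) || (true && true)))
step 4: [if@root] (let y = (\z.8) in ((\u.false) 7))
step 5: [let@root] ((\u.false) 7)
step 6: [beta@root] false

Answer: false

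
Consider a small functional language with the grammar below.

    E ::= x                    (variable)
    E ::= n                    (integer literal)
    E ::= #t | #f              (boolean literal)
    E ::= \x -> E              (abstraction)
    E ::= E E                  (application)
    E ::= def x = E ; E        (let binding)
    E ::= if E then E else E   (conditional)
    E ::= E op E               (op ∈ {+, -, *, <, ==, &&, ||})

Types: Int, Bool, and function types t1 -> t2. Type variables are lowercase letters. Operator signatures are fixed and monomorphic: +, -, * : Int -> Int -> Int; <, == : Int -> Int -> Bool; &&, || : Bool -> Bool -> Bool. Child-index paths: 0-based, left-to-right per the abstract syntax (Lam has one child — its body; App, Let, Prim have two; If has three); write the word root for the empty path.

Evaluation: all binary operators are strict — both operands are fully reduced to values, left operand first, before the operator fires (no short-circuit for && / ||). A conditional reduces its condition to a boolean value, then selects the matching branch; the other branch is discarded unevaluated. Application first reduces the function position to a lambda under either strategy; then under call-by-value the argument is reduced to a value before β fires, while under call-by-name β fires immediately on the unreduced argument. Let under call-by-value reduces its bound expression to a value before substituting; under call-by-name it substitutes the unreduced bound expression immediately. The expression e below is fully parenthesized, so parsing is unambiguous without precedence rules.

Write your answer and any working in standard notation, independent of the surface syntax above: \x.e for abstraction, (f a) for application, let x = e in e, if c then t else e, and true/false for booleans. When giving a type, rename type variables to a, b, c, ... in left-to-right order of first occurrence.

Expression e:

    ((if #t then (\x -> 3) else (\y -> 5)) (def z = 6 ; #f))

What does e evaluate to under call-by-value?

Answer: 3

Trace:
step 0: ((if true then (\x.3) else (\y.5)) (let z = 6 in false))
step 1: [if@0] ((\x.3) (let z = 6 in false))
step 2: [let@1] ((\x.3) false)
step 3: [beta@root] 3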